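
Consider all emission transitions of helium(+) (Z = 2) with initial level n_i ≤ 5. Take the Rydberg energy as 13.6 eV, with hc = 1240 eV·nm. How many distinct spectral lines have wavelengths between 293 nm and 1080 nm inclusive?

Enumerate all n_i → n_f pairs with 1 ≤ n_f < n_i ≤ 5 and compute λ = 1240 / [13.6·4·(1/n_f² − 1/n_i²)].
Lines falling in [293, 1080] nm: 5→3 (320.5 nm), 4→3 (468.9 nm), 5→4 (1013 nm).

3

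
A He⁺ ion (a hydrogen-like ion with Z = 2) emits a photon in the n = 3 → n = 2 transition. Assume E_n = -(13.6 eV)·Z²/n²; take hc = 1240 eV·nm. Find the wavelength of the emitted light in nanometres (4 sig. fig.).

For Z = 2 the level energies scale as Z², so the effective Rydberg energy is 13.6 × 4 = 54.40 eV.
ΔE = 54.40 × (1/2² − 1/3²) = 54.40 × 0.1389 = 7.556 eV.
λ = hc/ΔE = 1240 / 7.556 = 164.1 nm.

164.1 nm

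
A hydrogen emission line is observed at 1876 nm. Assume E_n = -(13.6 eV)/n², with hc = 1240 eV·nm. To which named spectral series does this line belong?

Paschen

ΔE = 1240/1876 = 0.6610 eV.
This matches 13.6 × (1/3² − 1/4²), so n_f = 3: the Paschen series.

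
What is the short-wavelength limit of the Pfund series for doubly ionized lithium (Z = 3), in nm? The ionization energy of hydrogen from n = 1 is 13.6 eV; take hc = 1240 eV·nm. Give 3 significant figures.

253 nm

The Pfund series has lower level n_f = 5; the series limit corresponds to n_i → ∞.
ΔE_max = 13.6 × 9 / 5² = 4.896 eV.
λ_min = 1240 / 4.896 = 253 nm.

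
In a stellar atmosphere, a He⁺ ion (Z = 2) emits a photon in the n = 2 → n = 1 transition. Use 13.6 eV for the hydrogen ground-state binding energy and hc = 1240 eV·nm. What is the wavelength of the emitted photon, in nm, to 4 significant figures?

For Z = 2 the level energies scale as Z², so the effective Rydberg energy is 13.6 × 4 = 54.40 eV.
ΔE = 54.40 × (1/1² − 1/2²) = 54.40 × 0.7500 = 40.80 eV.
λ = hc/ΔE = 1240 / 40.80 = 30.39 nm.

30.39 nm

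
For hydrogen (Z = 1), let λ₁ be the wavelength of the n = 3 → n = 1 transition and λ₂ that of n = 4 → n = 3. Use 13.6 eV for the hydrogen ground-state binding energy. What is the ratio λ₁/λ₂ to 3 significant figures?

0.0547

λ ∝ 1/ΔE ∝ 1/(1/n_f² − 1/n_i²), and the Z² and hc factors cancel in the ratio.
λ₁/λ₂ = (1/3² − 1/4²)/(1/1² − 1/3²) = 0.04861/0.8889 = 0.0547.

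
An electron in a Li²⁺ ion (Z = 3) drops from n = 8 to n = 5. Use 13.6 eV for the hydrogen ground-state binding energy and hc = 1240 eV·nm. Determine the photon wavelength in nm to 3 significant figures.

416 nm

For Z = 3 the level energies scale as Z², so the effective Rydberg energy is 13.6 × 9 = 122.4 eV.
ΔE = 122.4 × (1/5² − 1/8²) = 122.4 × 0.02438 = 2.984 eV.
λ = hc/ΔE = 1240 / 2.984 = 416 nm.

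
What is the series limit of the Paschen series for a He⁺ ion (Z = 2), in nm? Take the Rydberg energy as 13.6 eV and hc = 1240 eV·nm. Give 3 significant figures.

205 nm

The Paschen series has lower level n_f = 3; the series limit corresponds to n_i → ∞.
ΔE_max = 13.6 × 4 / 3² = 6.044 eV.
λ_min = 1240 / 6.044 = 205 nm.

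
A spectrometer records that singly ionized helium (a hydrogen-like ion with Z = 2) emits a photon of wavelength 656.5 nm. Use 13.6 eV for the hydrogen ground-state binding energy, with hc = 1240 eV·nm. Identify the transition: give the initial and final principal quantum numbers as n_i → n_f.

The photon energy is ΔE = hc/λ = 1240 / 656.5 = 1.889 eV.
With Z = 2, ΔE = 54.40 × (1/n_f² − 1/n_i²), so 1/n_f² − 1/n_i² = 0.03472.
Trying n_f = 4 gives 1/n_i² = 0.02778, i.e. n_i ≈ 6; this pair matches.

n_i = 6, n_f = 4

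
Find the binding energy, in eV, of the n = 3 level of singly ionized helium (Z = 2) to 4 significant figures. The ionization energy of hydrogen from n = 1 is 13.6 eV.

6.044 eV

E_n = −13.6 Z²/n² = −54.40/n² eV for Z = 2.
E_3 = −54.40/9 = −6.044 eV, so ionization (to E = 0) requires 6.044 eV.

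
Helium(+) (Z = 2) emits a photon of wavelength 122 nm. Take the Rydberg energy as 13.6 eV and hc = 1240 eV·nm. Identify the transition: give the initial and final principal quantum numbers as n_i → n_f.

The photon energy is ΔE = hc/λ = 1240 / 122 = 10.16 eV.
With Z = 2, ΔE = 54.40 × (1/n_f² − 1/n_i²), so 1/n_f² − 1/n_i² = 0.1868.
Trying n_f = 2 gives 1/n_i² = 0.06316, i.e. n_i ≈ 4; this pair matches.

n_i = 4, n_f = 2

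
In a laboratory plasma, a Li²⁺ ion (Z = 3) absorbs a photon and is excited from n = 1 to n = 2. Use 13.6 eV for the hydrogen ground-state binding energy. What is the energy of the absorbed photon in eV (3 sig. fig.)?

The Bohr energies scale as Z², so for Z = 3: E_n = −122.4/n² eV.
E_2 = −122.4/4 = −30.60 eV and E_1 = −122.4/1 = −122.4 eV.
The photon energy is |E_2 − E_1| = 91.8 eV.

91.8 eV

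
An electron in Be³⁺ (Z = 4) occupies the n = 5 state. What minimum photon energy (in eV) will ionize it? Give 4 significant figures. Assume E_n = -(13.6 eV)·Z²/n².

8.704 eV

E_n = −13.6 Z²/n² = −217.6/n² eV for Z = 4.
E_5 = −217.6/25 = −8.704 eV, so ionization (to E = 0) requires 8.704 eV.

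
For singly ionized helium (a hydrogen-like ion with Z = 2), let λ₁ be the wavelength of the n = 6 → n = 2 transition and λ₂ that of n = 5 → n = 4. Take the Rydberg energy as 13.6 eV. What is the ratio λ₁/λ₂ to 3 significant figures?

λ ∝ 1/ΔE ∝ 1/(1/n_f² − 1/n_i²), and the Z² and hc factors cancel in the ratio.
λ₁/λ₂ = (1/4² − 1/5²)/(1/2² − 1/6²) = 0.02250/0.2222 = 0.101.

0.101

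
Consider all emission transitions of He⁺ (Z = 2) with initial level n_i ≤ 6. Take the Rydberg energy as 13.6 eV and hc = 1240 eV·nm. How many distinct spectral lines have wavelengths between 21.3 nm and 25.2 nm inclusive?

3

Enumerate all n_i → n_f pairs with 1 ≤ n_f < n_i ≤ 6 and compute λ = 1240 / [13.6·4·(1/n_f² − 1/n_i²)].
Lines falling in [21.3, 25.2] nm: 6→1 (23.45 nm), 5→1 (23.74 nm), 4→1 (24.31 nm).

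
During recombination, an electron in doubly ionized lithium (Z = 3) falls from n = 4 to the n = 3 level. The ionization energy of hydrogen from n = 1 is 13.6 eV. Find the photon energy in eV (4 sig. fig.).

The Bohr energies scale as Z², so for Z = 3: E_n = −122.4/n² eV.
E_4 = −122.4/16 = −7.650 eV and E_3 = −122.4/9 = −13.60 eV.
The photon energy is |E_4 − E_3| = 5.950 eV.

5.950 eV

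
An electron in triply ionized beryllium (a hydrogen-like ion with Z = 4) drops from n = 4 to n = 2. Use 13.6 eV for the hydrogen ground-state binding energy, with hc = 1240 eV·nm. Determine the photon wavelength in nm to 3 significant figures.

For Z = 4 the level energies scale as Z², so the effective Rydberg energy is 13.6 × 16 = 217.6 eV.
ΔE = 217.6 × (1/2² − 1/4²) = 217.6 × 0.1875 = 40.80 eV.
λ = hc/ΔE = 1240 / 40.80 = 30.4 nm.

30.4 nm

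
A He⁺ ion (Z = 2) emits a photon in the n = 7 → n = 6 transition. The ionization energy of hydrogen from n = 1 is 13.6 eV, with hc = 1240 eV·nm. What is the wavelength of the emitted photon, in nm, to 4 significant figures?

For Z = 2 the level energies scale as Z², so the effective Rydberg energy is 13.6 × 4 = 54.40 eV.
ΔE = 54.40 × (1/6² − 1/7²) = 54.40 × 0.007370 = 0.4009 eV.
λ = hc/ΔE = 1240 / 0.4009 = 3093 nm.

3093 nm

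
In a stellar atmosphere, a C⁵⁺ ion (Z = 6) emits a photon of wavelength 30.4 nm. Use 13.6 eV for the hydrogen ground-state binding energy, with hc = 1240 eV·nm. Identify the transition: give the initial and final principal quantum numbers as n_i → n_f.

n_i = 6, n_f = 3

The photon energy is ΔE = hc/λ = 1240 / 30.4 = 40.79 eV.
With Z = 6, ΔE = 489.6 × (1/n_f² − 1/n_i²), so 1/n_f² − 1/n_i² = 0.08331.
Trying n_f = 3 gives 1/n_i² = 0.02780, i.e. n_i ≈ 6; this pair matches.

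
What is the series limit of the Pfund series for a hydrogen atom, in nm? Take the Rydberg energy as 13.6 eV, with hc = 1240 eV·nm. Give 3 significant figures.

2280 nm

The Pfund series has lower level n_f = 5; the series limit corresponds to n_i → ∞.
ΔE_max = 13.6 × 1 / 5² = 0.5440 eV.
λ_min = 1240 / 0.5440 = 2280 nm.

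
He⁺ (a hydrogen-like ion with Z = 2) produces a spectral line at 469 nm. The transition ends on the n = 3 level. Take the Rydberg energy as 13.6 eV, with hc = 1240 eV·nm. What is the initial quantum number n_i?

n_i = 4

The photon energy is ΔE = hc/λ = 1240 / 469 = 2.644 eV.
With Z = 2, ΔE = 54.40 × (1/n_f² − 1/n_i²), so 1/n_f² − 1/n_i² = 0.04860.
With n_f = 3: 1/n_i² = 1/9 − 0.04860 = 0.06251, so n_i ≈ 4.00.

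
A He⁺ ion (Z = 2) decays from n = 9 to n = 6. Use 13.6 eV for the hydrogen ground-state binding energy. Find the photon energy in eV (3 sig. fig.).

The Bohr energies scale as Z², so for Z = 2: E_n = −54.40/n² eV.
E_9 = −54.40/81 = −0.6716 eV and E_6 = −54.40/36 = −1.511 eV.
The photon energy is |E_9 − E_6| = 0.840 eV.

0.840 eV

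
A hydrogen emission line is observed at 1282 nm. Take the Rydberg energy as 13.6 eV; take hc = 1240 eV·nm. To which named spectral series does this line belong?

ΔE = 1240/1282 = 0.9672 eV.
This matches 13.6 × (1/3² − 1/5²), so n_f = 3: the Paschen series.

Paschen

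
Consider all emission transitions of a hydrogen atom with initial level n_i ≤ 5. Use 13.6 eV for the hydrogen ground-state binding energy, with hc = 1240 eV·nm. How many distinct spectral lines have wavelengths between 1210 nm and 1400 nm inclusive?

1

Enumerate all n_i → n_f pairs with 1 ≤ n_f < n_i ≤ 5 and compute λ = 1240 / [13.6·1·(1/n_f² − 1/n_i²)].
Lines falling in [1210, 1400] nm: 5→3 (1282 nm).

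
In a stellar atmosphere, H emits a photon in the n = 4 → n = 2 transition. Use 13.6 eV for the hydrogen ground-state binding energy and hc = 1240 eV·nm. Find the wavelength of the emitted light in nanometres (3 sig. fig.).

ΔE = 13.60 × (1/2² − 1/4²) = 13.60 × 0.1875 = 2.550 eV.
λ = hc/ΔE = 1240 / 2.550 = 486 nm.

486 nm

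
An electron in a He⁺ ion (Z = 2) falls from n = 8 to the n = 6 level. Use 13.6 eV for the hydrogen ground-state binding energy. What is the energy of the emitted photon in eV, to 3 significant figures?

The Bohr energies scale as Z², so for Z = 2: E_n = −54.40/n² eV.
E_8 = −54.40/64 = −0.8500 eV and E_6 = −54.40/36 = −1.511 eV.
The photon energy is |E_8 − E_6| = 0.661 eV.

0.661 eV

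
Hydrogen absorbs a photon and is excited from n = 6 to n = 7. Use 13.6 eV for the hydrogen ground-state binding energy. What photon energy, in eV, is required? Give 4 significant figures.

0.1002 eV

E_7 = −13.60/49 = −0.2776 eV and E_6 = −13.60/36 = −0.3778 eV.
The photon energy is |E_7 − E_6| = 0.1002 eV.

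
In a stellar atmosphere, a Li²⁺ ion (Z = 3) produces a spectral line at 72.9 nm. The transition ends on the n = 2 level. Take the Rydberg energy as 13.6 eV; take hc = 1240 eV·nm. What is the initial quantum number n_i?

The photon energy is ΔE = hc/λ = 1240 / 72.9 = 17.01 eV.
With Z = 3, ΔE = 122.4 × (1/n_f² − 1/n_i²), so 1/n_f² − 1/n_i² = 0.1390.
With n_f = 2: 1/n_i² = 1/4 − 0.1390 = 0.1110, so n_i ≈ 3.00.

n_i = 3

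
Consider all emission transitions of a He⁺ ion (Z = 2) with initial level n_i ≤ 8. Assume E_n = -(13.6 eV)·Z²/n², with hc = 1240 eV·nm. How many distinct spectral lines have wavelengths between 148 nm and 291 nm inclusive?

Enumerate all n_i → n_f pairs with 1 ≤ n_f < n_i ≤ 8 and compute λ = 1240 / [13.6·4·(1/n_f² − 1/n_i²)].
Lines falling in [148, 291] nm: 3→2 (164.1 nm), 8→3 (238.7 nm), 7→3 (251.3 nm), 6→3 (273.5 nm).

4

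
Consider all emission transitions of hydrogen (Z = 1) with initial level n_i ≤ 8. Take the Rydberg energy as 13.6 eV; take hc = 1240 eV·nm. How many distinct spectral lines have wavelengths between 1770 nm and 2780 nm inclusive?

Enumerate all n_i → n_f pairs with 1 ≤ n_f < n_i ≤ 8 and compute λ = 1240 / [13.6·1·(1/n_f² − 1/n_i²)].
Lines falling in [1770, 2780] nm: 4→3 (1876 nm), 8→4 (1945 nm), 7→4 (2166 nm), 6→4 (2626 nm).

4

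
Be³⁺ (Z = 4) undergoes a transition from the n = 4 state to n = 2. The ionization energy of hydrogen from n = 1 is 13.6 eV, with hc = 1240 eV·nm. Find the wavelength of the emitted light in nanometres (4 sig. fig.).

30.39 nm

For Z = 4 the level energies scale as Z², so the effective Rydberg energy is 13.6 × 16 = 217.6 eV.
ΔE = 217.6 × (1/2² − 1/4²) = 217.6 × 0.1875 = 40.80 eV.
λ = hc/ΔE = 1240 / 40.80 = 30.39 nm.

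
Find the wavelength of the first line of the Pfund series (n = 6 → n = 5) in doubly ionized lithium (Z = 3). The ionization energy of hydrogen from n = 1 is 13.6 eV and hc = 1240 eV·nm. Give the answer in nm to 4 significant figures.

828.9 nm

The Pfund series terminates on n_f = 5; the first line has n_i = 5+1 = 6.
ΔE = 122.4 × (1/5² − 1/6²) = 1.496 eV.
λ = 1240 / 1.496 = 828.9 nm.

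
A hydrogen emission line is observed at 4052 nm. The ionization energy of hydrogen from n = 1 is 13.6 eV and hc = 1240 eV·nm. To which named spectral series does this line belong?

Brackett

ΔE = 1240/4052 = 0.3060 eV.
This matches 13.6 × (1/4² − 1/5²), so n_f = 4: the Brackett series.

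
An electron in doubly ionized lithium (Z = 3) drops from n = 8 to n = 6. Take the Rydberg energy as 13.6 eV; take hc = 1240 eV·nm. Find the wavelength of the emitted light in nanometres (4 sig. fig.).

For Z = 3 the level energies scale as Z², so the effective Rydberg energy is 13.6 × 9 = 122.4 eV.
ΔE = 122.4 × (1/6² − 1/8²) = 122.4 × 0.01215 = 1.488 eV.
λ = hc/ΔE = 1240 / 1.488 = 833.6 nm.

833.6 nm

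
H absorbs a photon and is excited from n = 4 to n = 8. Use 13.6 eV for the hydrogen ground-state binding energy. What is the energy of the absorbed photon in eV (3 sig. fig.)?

0.638 eV

E_8 = −13.60/64 = −0.2125 eV and E_4 = −13.60/16 = −0.8500 eV.
The photon energy is |E_8 − E_4| = 0.638 eV.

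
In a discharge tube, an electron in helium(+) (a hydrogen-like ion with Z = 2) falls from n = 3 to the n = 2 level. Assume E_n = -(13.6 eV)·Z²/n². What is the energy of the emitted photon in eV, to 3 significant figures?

The Bohr energies scale as Z², so for Z = 2: E_n = −54.40/n² eV.
E_3 = −54.40/9 = −6.044 eV and E_2 = −54.40/4 = −13.60 eV.
The photon energy is |E_3 − E_2| = 7.56 eV.

7.56 eV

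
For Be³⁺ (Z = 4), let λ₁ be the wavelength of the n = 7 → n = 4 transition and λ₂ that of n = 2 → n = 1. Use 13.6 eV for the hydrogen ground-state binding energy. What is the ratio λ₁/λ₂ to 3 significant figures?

17.8

λ ∝ 1/ΔE ∝ 1/(1/n_f² − 1/n_i²), and the Z² and hc factors cancel in the ratio.
λ₁/λ₂ = (1/1² − 1/2²)/(1/4² − 1/7²) = 0.7500/0.04209 = 17.8.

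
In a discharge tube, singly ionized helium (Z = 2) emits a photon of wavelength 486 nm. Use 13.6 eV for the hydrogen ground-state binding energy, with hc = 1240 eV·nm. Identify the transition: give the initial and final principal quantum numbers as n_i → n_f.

The photon energy is ΔE = hc/λ = 1240 / 486 = 2.551 eV.
With Z = 2, ΔE = 54.40 × (1/n_f² − 1/n_i²), so 1/n_f² − 1/n_i² = 0.04690.
Trying n_f = 4 gives 1/n_i² = 0.01560, i.e. n_i ≈ 8; this pair matches.

n_i = 8, n_f = 4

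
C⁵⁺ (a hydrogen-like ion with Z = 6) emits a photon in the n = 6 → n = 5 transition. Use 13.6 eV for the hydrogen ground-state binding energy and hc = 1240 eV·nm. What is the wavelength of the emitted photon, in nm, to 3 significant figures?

For Z = 6 the level energies scale as Z², so the effective Rydberg energy is 13.6 × 36 = 489.6 eV.
ΔE = 489.6 × (1/5² − 1/6²) = 489.6 × 0.01222 = 5.984 eV.
λ = hc/ΔE = 1240 / 5.984 = 207 nm.

207 nm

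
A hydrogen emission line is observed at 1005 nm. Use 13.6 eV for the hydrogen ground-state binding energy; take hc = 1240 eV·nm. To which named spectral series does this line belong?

ΔE = 1240/1005 = 1.234 eV.
This matches 13.6 × (1/3² − 1/7²), so n_f = 3: the Paschen series.

Paschen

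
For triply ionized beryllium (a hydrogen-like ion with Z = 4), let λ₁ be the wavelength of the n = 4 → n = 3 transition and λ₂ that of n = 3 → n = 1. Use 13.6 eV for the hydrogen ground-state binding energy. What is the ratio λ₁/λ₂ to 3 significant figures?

λ ∝ 1/ΔE ∝ 1/(1/n_f² − 1/n_i²), and the Z² and hc factors cancel in the ratio.
λ₁/λ₂ = (1/1² − 1/3²)/(1/3² − 1/4²) = 0.8889/0.04861 = 18.3.

18.3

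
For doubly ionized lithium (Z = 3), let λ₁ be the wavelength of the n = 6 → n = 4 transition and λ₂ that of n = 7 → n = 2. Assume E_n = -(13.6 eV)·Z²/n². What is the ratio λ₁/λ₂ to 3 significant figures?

6.61

λ ∝ 1/ΔE ∝ 1/(1/n_f² − 1/n_i²), and the Z² and hc factors cancel in the ratio.
λ₁/λ₂ = (1/2² − 1/7²)/(1/4² − 1/6²) = 0.2296/0.03472 = 6.61.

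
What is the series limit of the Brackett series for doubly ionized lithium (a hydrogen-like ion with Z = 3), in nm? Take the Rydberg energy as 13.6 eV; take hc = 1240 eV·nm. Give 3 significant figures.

The Brackett series has lower level n_f = 4; the series limit corresponds to n_i → ∞.
ΔE_max = 13.6 × 9 / 4² = 7.650 eV.
λ_min = 1240 / 7.650 = 162 nm.

162 nm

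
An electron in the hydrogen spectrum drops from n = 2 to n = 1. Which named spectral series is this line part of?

Lyman

The series is set by the lower level: n_f = 1 is the Lyman series.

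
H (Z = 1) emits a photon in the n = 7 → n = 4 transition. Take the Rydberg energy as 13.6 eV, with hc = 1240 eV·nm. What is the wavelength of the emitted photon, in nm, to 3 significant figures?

2170 nm

ΔE = 13.60 × (1/4² − 1/7²) = 13.60 × 0.04209 = 0.5724 eV.
λ = hc/ΔE = 1240 / 0.5724 = 2170 nm.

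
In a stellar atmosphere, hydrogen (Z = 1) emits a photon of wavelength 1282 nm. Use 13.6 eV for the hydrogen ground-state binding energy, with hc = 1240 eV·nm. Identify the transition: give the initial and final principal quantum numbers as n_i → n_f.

The photon energy is ΔE = hc/λ = 1240 / 1282 = 0.9672 eV.
With Z = 1, ΔE = 13.60 × (1/n_f² − 1/n_i²), so 1/n_f² − 1/n_i² = 0.07112.
Trying n_f = 3 gives 1/n_i² = 0.03999, i.e. n_i ≈ 5; this pair matches.

n_i = 5, n_f = 3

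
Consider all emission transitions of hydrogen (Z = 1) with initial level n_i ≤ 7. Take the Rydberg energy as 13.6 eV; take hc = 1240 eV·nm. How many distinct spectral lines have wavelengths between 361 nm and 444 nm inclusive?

3

Enumerate all n_i → n_f pairs with 1 ≤ n_f < n_i ≤ 7 and compute λ = 1240 / [13.6·1·(1/n_f² − 1/n_i²)].
Lines falling in [361, 444] nm: 7→2 (397.1 nm), 6→2 (410.3 nm), 5→2 (434.2 nm).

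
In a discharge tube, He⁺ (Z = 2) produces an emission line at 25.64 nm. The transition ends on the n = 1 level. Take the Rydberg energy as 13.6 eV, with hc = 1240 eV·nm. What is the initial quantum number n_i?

n_i = 3

The photon energy is ΔE = hc/λ = 1240 / 25.64 = 48.36 eV.
With Z = 2, ΔE = 54.40 × (1/n_f² − 1/n_i²), so 1/n_f² − 1/n_i² = 0.8890.
With n_f = 1: 1/n_i² = 1/1 − 0.8890 = 0.1110, so n_i ≈ 3.00.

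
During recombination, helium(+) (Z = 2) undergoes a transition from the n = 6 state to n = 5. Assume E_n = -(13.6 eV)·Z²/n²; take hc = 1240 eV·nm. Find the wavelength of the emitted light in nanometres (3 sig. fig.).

1860 nm

For Z = 2 the level energies scale as Z², so the effective Rydberg energy is 13.6 × 4 = 54.40 eV.
ΔE = 54.40 × (1/5² − 1/6²) = 54.40 × 0.01222 = 0.6649 eV.
λ = hc/ΔE = 1240 / 0.6649 = 1860 nm.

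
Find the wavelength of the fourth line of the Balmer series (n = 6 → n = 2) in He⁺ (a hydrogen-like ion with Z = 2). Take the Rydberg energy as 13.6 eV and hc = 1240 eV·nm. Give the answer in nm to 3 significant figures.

103 nm

The Balmer series terminates on n_f = 2; the fourth line has n_i = 2+4 = 6.
ΔE = 54.40 × (1/2² − 1/6²) = 12.09 eV.
λ = 1240 / 12.09 = 103 nm.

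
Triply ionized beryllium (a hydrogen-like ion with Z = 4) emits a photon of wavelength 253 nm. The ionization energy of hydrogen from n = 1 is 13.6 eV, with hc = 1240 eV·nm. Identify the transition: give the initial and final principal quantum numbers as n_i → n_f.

n_i = 5, n_f = 4

The photon energy is ΔE = hc/λ = 1240 / 253 = 4.901 eV.
With Z = 4, ΔE = 217.6 × (1/n_f² − 1/n_i²), so 1/n_f² − 1/n_i² = 0.02252.
Trying n_f = 4 gives 1/n_i² = 0.03998, i.e. n_i ≈ 5; this pair matches.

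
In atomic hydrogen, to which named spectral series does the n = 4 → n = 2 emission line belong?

Balmer

The series is set by the lower level: n_f = 2 is the Balmer series.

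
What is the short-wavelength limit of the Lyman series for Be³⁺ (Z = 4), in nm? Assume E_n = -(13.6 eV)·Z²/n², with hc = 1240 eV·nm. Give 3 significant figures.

5.70 nm

The Lyman series has lower level n_f = 1; the series limit corresponds to n_i → ∞.
ΔE_max = 13.6 × 16 / 1² = 217.6 eV.
λ_min = 1240 / 217.6 = 5.70 nm.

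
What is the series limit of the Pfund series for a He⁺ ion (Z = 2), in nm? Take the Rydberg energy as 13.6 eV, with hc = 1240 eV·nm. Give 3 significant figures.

570 nm

The Pfund series has lower level n_f = 5; the series limit corresponds to n_i → ∞.
ΔE_max = 13.6 × 4 / 5² = 2.176 eV.
λ_min = 1240 / 2.176 = 570 nm.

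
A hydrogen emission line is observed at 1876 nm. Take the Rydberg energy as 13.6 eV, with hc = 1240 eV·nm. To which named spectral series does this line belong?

ΔE = 1240/1876 = 0.6610 eV.
This matches 13.6 × (1/3² − 1/4²), so n_f = 3: the Paschen series.

Paschen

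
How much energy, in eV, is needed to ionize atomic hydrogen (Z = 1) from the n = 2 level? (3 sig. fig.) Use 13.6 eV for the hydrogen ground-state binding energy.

3.40 eV

E_2 = −13.60/4 = −3.40 eV, so ionization (to E = 0) requires 3.40 eV.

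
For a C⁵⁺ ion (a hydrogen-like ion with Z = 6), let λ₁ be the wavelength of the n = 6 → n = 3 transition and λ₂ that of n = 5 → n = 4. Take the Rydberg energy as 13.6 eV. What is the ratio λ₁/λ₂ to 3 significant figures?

λ ∝ 1/ΔE ∝ 1/(1/n_f² − 1/n_i²), and the Z² and hc factors cancel in the ratio.
λ₁/λ₂ = (1/4² − 1/5²)/(1/3² − 1/6²) = 0.02250/0.08333 = 0.270.

0.270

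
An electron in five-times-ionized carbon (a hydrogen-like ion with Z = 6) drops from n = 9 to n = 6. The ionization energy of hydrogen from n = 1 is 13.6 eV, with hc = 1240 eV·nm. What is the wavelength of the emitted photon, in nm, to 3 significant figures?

164 nm

For Z = 6 the level energies scale as Z², so the effective Rydberg energy is 13.6 × 36 = 489.6 eV.
ΔE = 489.6 × (1/6² − 1/9²) = 489.6 × 0.01543 = 7.556 eV.
λ = hc/ΔE = 1240 / 7.556 = 164 nm.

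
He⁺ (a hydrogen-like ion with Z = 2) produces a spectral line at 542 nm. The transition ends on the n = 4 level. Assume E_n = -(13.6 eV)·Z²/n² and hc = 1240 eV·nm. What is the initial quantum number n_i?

The photon energy is ΔE = hc/λ = 1240 / 542 = 2.288 eV.
With Z = 2, ΔE = 54.40 × (1/n_f² − 1/n_i²), so 1/n_f² − 1/n_i² = 0.04206.
With n_f = 4: 1/n_i² = 1/16 − 0.04206 = 0.02044, so n_i ≈ 6.99.

n_i = 7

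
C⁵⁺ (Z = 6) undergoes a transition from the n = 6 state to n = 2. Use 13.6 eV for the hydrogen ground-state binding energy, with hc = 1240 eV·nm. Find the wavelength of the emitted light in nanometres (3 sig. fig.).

11.4 nm

For Z = 6 the level energies scale as Z², so the effective Rydberg energy is 13.6 × 36 = 489.6 eV.
ΔE = 489.6 × (1/2² − 1/6²) = 489.6 × 0.2222 = 108.8 eV.
λ = hc/ΔE = 1240 / 108.8 = 11.4 nm.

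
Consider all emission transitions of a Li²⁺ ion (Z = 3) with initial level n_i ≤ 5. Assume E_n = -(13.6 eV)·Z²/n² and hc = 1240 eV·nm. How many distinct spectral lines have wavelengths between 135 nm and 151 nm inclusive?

Enumerate all n_i → n_f pairs with 1 ≤ n_f < n_i ≤ 5 and compute λ = 1240 / [13.6·9·(1/n_f² − 1/n_i²)].
Lines falling in [135, 151] nm: 5→3 (142.5 nm).

1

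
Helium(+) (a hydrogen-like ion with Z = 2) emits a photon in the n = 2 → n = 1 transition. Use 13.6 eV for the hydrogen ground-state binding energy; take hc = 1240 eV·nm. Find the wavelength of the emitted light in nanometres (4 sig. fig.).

30.39 nm

For Z = 2 the level energies scale as Z², so the effective Rydberg energy is 13.6 × 4 = 54.40 eV.
ΔE = 54.40 × (1/1² − 1/2²) = 54.40 × 0.7500 = 40.80 eV.
λ = hc/ΔE = 1240 / 40.80 = 30.39 nm.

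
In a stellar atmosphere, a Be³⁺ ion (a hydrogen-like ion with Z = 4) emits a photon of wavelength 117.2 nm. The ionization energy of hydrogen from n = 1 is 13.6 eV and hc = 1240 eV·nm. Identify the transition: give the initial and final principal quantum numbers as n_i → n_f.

n_i = 4, n_f = 3

The photon energy is ΔE = hc/λ = 1240 / 117.2 = 10.58 eV.
With Z = 4, ΔE = 217.6 × (1/n_f² − 1/n_i²), so 1/n_f² − 1/n_i² = 0.04862.
Trying n_f = 3 gives 1/n_i² = 0.06249, i.e. n_i ≈ 4; this pair matches.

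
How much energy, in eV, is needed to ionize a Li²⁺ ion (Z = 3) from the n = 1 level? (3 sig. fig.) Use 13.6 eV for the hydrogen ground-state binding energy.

E_n = −13.6 Z²/n² = −122.4/n² eV for Z = 3.
E_1 = −122.4/1 = −122 eV, so ionization (to E = 0) requires 122 eV.

122 eV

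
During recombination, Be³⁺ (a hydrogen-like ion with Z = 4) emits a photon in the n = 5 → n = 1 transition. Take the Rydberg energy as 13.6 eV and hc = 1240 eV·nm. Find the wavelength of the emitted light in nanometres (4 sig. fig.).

For Z = 4 the level energies scale as Z², so the effective Rydberg energy is 13.6 × 16 = 217.6 eV.
ΔE = 217.6 × (1/1² − 1/5²) = 217.6 × 0.9600 = 208.9 eV.
λ = hc/ΔE = 1240 / 208.9 = 5.936 nm.

5.936 nm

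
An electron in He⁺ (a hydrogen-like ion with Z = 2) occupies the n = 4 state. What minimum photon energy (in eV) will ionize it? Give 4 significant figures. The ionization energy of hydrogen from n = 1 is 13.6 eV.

3.400 eV

E_n = −13.6 Z²/n² = −54.40/n² eV for Z = 2.
E_4 = −54.40/16 = −3.400 eV, so ionization (to E = 0) requires 3.400 eV.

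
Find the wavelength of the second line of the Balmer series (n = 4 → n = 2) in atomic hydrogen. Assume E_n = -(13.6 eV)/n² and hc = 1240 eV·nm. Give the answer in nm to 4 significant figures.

486.3 nm

The Balmer series terminates on n_f = 2; the second line has n_i = 2+2 = 4.
ΔE = 13.60 × (1/2² − 1/4²) = 2.550 eV.
λ = 1240 / 2.550 = 486.3 nm.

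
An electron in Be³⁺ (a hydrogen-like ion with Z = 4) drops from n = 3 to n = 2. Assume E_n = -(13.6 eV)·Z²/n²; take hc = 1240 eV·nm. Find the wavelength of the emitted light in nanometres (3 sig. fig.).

For Z = 4 the level energies scale as Z², so the effective Rydberg energy is 13.6 × 16 = 217.6 eV.
ΔE = 217.6 × (1/2² − 1/3²) = 217.6 × 0.1389 = 30.22 eV.
λ = hc/ΔE = 1240 / 30.22 = 41.0 nm.

41.0 nm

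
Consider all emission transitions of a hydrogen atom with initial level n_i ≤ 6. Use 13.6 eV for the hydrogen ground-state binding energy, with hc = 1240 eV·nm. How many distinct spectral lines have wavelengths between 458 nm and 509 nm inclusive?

1

Enumerate all n_i → n_f pairs with 1 ≤ n_f < n_i ≤ 6 and compute λ = 1240 / [13.6·1·(1/n_f² − 1/n_i²)].
Lines falling in [458, 509] nm: 4→2 (486.3 nm).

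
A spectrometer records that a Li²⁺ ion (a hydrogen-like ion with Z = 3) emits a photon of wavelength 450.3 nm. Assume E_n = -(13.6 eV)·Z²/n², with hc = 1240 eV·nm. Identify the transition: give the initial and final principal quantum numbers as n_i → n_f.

n_i = 5, n_f = 4

The photon energy is ΔE = hc/λ = 1240 / 450.3 = 2.754 eV.
With Z = 3, ΔE = 122.4 × (1/n_f² − 1/n_i²), so 1/n_f² − 1/n_i² = 0.02250.
Trying n_f = 4 gives 1/n_i² = 0.04000, i.e. n_i ≈ 5; this pair matches.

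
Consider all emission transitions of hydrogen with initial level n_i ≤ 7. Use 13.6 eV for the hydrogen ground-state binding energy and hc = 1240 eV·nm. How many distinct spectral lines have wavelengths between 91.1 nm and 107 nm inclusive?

Enumerate all n_i → n_f pairs with 1 ≤ n_f < n_i ≤ 7 and compute λ = 1240 / [13.6·1·(1/n_f² − 1/n_i²)].
Lines falling in [91.1, 107] nm: 7→1 (93.08 nm), 6→1 (93.78 nm), 5→1 (94.98 nm), 4→1 (97.25 nm), 3→1 (102.6 nm).

5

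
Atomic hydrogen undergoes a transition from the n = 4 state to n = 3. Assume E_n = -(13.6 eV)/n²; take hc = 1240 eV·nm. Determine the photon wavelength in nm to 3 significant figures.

1880 nm

ΔE = 13.60 × (1/3² − 1/4²) = 13.60 × 0.04861 = 0.6611 eV.
λ = hc/ΔE = 1240 / 0.6611 = 1880 nm.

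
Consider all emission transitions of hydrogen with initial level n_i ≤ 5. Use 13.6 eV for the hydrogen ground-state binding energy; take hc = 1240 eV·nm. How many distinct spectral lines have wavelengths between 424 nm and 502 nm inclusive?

Enumerate all n_i → n_f pairs with 1 ≤ n_f < n_i ≤ 5 and compute λ = 1240 / [13.6·1·(1/n_f² − 1/n_i²)].
Lines falling in [424, 502] nm: 5→2 (434.2 nm), 4→2 (486.3 nm).

2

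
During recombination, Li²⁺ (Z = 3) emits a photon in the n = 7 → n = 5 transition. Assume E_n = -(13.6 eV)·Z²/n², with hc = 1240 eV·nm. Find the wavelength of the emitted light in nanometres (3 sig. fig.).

517 nm

For Z = 3 the level energies scale as Z², so the effective Rydberg energy is 13.6 × 9 = 122.4 eV.
ΔE = 122.4 × (1/5² − 1/7²) = 122.4 × 0.01959 = 2.398 eV.
λ = hc/ΔE = 1240 / 2.398 = 517 nm.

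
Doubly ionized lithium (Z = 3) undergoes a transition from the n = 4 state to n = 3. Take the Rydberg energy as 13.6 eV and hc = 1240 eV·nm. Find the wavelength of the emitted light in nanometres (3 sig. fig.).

For Z = 3 the level energies scale as Z², so the effective Rydberg energy is 13.6 × 9 = 122.4 eV.
ΔE = 122.4 × (1/3² − 1/4²) = 122.4 × 0.04861 = 5.950 eV.
λ = hc/ΔE = 1240 / 5.950 = 208 nm.

208 nm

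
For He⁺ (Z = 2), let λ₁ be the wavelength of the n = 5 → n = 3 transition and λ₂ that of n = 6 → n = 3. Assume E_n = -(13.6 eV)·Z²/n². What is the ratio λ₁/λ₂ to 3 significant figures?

1.17

λ ∝ 1/ΔE ∝ 1/(1/n_f² − 1/n_i²), and the Z² and hc factors cancel in the ratio.
λ₁/λ₂ = (1/3² − 1/6²)/(1/3² − 1/5²) = 0.08333/0.07111 = 1.17.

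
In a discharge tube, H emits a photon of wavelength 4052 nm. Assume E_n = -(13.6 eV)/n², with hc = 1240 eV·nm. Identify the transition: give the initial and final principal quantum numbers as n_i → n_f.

The photon energy is ΔE = hc/λ = 1240 / 4052 = 0.3060 eV.
With Z = 1, ΔE = 13.60 × (1/n_f² − 1/n_i²), so 1/n_f² − 1/n_i² = 0.02250.
Trying n_f = 4 gives 1/n_i² = 0.04000, i.e. n_i ≈ 5; this pair matches.

n_i = 5, n_f = 4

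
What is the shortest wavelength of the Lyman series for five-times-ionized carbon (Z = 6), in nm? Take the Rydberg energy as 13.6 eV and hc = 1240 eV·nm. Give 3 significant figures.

2.53 nm

The Lyman series has lower level n_f = 1; the series limit corresponds to n_i → ∞.
ΔE_max = 13.6 × 36 / 1² = 489.6 eV.
λ_min = 1240 / 489.6 = 2.53 nm.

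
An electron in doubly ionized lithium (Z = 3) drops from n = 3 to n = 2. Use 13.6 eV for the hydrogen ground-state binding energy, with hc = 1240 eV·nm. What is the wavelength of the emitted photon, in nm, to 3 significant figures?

72.9 nm

For Z = 3 the level energies scale as Z², so the effective Rydberg energy is 13.6 × 9 = 122.4 eV.
ΔE = 122.4 × (1/2² − 1/3²) = 122.4 × 0.1389 = 17.00 eV.
λ = hc/ΔE = 1240 / 17.00 = 72.9 nm.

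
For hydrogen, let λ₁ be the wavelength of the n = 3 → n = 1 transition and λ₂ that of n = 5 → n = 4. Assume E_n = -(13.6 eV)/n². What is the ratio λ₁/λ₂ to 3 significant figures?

λ ∝ 1/ΔE ∝ 1/(1/n_f² − 1/n_i²), and the Z² and hc factors cancel in the ratio.
λ₁/λ₂ = (1/4² − 1/5²)/(1/1² − 1/3²) = 0.02250/0.8889 = 0.0253.

0.0253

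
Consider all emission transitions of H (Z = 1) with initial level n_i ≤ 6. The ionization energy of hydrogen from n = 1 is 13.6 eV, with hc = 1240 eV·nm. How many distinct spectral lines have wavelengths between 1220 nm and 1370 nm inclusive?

1

Enumerate all n_i → n_f pairs with 1 ≤ n_f < n_i ≤ 6 and compute λ = 1240 / [13.6·1·(1/n_f² − 1/n_i²)].
Lines falling in [1220, 1370] nm: 5→3 (1282 nm).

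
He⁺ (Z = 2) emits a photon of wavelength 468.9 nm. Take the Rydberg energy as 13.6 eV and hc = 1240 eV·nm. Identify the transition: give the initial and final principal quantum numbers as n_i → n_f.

The photon energy is ΔE = hc/λ = 1240 / 468.9 = 2.644 eV.
With Z = 2, ΔE = 54.40 × (1/n_f² − 1/n_i²), so 1/n_f² − 1/n_i² = 0.04861.
Trying n_f = 3 gives 1/n_i² = 0.06250, i.e. n_i ≈ 4; this pair matches.

n_i = 4, n_f = 3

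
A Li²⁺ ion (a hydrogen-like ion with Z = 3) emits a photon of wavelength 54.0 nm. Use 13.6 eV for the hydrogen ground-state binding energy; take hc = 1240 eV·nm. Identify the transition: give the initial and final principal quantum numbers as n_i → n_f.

n_i = 4, n_f = 2

The photon energy is ΔE = hc/λ = 1240 / 54.0 = 22.96 eV.
With Z = 3, ΔE = 122.4 × (1/n_f² − 1/n_i²), so 1/n_f² − 1/n_i² = 0.1876.
Trying n_f = 2 gives 1/n_i² = 0.06239, i.e. n_i ≈ 4; this pair matches.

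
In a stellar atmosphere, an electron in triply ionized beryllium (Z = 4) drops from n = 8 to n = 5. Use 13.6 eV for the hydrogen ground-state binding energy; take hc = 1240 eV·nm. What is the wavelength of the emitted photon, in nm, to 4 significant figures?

233.8 nm

For Z = 4 the level energies scale as Z², so the effective Rydberg energy is 13.6 × 16 = 217.6 eV.
ΔE = 217.6 × (1/5² − 1/8²) = 217.6 × 0.02438 = 5.304 eV.
λ = hc/ΔE = 1240 / 5.304 = 233.8 nm.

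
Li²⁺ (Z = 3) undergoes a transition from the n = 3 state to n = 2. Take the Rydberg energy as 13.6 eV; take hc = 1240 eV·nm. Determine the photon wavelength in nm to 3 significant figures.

For Z = 3 the level energies scale as Z², so the effective Rydberg energy is 13.6 × 9 = 122.4 eV.
ΔE = 122.4 × (1/2² − 1/3²) = 122.4 × 0.1389 = 17.00 eV.
λ = hc/ΔE = 1240 / 17.00 = 72.9 nm.

72.9 nm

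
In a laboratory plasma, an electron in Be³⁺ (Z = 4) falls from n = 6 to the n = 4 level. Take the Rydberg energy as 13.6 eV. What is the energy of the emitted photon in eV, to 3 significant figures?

7.56 eV

The Bohr energies scale as Z², so for Z = 4: E_n = −217.6/n² eV.
E_6 = −217.6/36 = −6.044 eV and E_4 = −217.6/16 = −13.60 eV.
The photon energy is |E_6 − E_4| = 7.56 eV.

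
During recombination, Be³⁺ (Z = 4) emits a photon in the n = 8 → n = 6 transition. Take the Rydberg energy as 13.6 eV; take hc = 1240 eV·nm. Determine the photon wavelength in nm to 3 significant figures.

For Z = 4 the level energies scale as Z², so the effective Rydberg energy is 13.6 × 16 = 217.6 eV.
ΔE = 217.6 × (1/6² − 1/8²) = 217.6 × 0.01215 = 2.644 eV.
λ = hc/ΔE = 1240 / 2.644 = 469 nm.

469 nm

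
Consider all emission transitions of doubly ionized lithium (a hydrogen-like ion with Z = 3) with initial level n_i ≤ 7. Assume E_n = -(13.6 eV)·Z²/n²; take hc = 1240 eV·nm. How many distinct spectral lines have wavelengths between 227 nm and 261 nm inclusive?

Enumerate all n_i → n_f pairs with 1 ≤ n_f < n_i ≤ 7 and compute λ = 1240 / [13.6·9·(1/n_f² − 1/n_i²)].
Lines falling in [227, 261] nm: 7→4 (240.7 nm).

1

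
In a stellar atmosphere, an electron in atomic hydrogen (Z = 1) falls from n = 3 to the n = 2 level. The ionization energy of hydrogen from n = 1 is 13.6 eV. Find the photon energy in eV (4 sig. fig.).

E_3 = −13.60/9 = −1.511 eV and E_2 = −13.60/4 = −3.400 eV.
The photon energy is |E_3 − E_2| = 1.889 eV.

1.889 eV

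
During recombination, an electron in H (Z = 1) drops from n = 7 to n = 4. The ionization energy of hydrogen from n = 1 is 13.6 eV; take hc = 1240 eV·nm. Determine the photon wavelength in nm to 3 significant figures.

ΔE = 13.60 × (1/4² − 1/7²) = 13.60 × 0.04209 = 0.5724 eV.
λ = hc/ΔE = 1240 / 0.5724 = 2170 nm.
This line belongs to the Brackett series.

2170 nm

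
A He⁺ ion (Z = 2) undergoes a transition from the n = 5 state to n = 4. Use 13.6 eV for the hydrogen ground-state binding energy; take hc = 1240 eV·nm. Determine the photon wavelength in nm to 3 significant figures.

1010 nm

For Z = 2 the level energies scale as Z², so the effective Rydberg energy is 13.6 × 4 = 54.40 eV.
ΔE = 54.40 × (1/4² − 1/5²) = 54.40 × 0.02250 = 1.224 eV.
λ = hc/ΔE = 1240 / 1.224 = 1010 nm.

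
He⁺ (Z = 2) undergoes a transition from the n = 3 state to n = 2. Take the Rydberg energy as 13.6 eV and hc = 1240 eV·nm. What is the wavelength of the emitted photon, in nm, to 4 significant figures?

164.1 nm

For Z = 2 the level energies scale as Z², so the effective Rydberg energy is 13.6 × 4 = 54.40 eV.
ΔE = 54.40 × (1/2² − 1/3²) = 54.40 × 0.1389 = 7.556 eV.
λ = hc/ΔE = 1240 / 7.556 = 164.1 nm.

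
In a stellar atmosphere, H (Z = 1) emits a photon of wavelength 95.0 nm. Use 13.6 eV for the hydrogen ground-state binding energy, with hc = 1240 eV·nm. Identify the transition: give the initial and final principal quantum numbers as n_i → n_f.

n_i = 5, n_f = 1

The photon energy is ΔE = hc/λ = 1240 / 95.0 = 13.05 eV.
With Z = 1, ΔE = 13.60 × (1/n_f² − 1/n_i²), so 1/n_f² − 1/n_i² = 0.9598.
Trying n_f = 1 gives 1/n_i² = 0.04025, i.e. n_i ≈ 5; this pair matches.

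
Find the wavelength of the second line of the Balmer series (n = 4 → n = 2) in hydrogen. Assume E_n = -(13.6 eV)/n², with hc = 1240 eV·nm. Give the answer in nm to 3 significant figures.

486 nm

The Balmer series terminates on n_f = 2; the second line has n_i = 2+2 = 4.
ΔE = 13.60 × (1/2² − 1/4²) = 2.550 eV.
λ = 1240 / 2.550 = 486 nm.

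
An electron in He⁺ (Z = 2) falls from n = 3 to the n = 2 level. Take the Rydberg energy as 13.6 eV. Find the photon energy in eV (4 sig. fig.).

7.556 eV

The Bohr energies scale as Z², so for Z = 2: E_n = −54.40/n² eV.
E_3 = −54.40/9 = −6.044 eV and E_2 = −54.40/4 = −13.60 eV.
The photon energy is |E_3 − E_2| = 7.556 eV.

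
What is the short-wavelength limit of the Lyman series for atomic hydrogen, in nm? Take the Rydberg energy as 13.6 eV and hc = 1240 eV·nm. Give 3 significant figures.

91.2 nm

The Lyman series has lower level n_f = 1; the series limit corresponds to n_i → ∞.
ΔE_max = 13.6 × 1 / 1² = 13.60 eV.
λ_min = 1240 / 13.60 = 91.2 nm.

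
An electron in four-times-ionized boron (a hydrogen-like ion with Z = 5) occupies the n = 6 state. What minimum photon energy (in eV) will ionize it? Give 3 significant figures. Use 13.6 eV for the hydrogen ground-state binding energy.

E_n = −13.6 Z²/n² = −340.0/n² eV for Z = 5.
E_6 = −340.0/36 = −9.44 eV, so ionization (to E = 0) requires 9.44 eV.

9.44 eV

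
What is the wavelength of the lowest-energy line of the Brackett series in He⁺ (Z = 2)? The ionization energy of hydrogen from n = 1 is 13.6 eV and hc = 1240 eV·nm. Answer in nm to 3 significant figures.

The Brackett series terminates on n_f = 4; the first line has n_i = 4+1 = 5.
ΔE = 54.40 × (1/4² − 1/5²) = 1.224 eV.
λ = 1240 / 1.224 = 1010 nm.

1010 nm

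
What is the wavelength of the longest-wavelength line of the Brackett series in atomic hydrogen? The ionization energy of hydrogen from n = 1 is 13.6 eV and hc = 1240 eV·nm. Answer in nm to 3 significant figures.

The Brackett series terminates on n_f = 4; the first line has n_i = 4+1 = 5.
ΔE = 13.60 × (1/4² − 1/5²) = 0.3060 eV.
λ = 1240 / 0.3060 = 4050 nm.

4050 nm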